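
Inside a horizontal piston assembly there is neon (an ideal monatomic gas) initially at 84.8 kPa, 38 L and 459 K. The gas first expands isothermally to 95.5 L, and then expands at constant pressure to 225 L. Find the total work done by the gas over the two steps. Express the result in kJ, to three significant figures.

Step 1 (isothermal): W = P₁V₁ ln(V₂/V₁) = (3222) ln(95.5/38) = 2970 J.
After step 1: P = 33.74 kPa, V = 95.5 L, T = 459 K.
Step 2 (isobaric): W = PΔV = (33.74 kPa)(225 − 95.5 L) = 4370 J.
W_total = 2970 + 4370 = 7339 J.

W_total ≈ 7.34 kJ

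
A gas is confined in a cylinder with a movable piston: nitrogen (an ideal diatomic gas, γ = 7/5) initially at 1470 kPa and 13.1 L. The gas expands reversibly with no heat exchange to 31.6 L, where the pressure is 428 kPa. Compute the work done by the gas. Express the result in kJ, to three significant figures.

W ≈ 14.3 kJ

Adiabatic: W = (P₁V₁ − P₂V₂)/(γ − 1) with γ = 7/5.
P₁V₁ = 19257 J, P₂V₂ = 13525 J.
W = (19257 − 13525) / 0.4 = 14330 J.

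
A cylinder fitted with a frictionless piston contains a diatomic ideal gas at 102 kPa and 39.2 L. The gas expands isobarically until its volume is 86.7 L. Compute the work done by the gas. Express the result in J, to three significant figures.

W ≈ 4840 J

Isobaric: W = P ΔV.
W = (102 kPa)(86.7 − 39.2 L) = (102)(47.5) = 4845 J.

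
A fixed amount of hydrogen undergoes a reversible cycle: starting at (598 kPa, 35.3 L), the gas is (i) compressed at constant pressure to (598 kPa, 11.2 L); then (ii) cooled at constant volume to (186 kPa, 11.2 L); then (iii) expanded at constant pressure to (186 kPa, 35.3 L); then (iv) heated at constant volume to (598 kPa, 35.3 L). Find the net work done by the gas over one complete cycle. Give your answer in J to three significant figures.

W_net ≈ -9930 J

Constant-volume legs do no work.
W(i) = (598)(11.2 − 35.3) = -14412 J; W(iii) = (186)(35.3 − 11.2) = 4483 J.
W_net = -14412 + 4483 = -9929 J (the counter-clockwise enclosed area).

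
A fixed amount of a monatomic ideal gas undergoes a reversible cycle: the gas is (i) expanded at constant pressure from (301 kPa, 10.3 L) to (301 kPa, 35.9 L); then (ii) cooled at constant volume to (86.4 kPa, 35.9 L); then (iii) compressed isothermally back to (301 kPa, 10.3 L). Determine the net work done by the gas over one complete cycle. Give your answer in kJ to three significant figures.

W_net ≈ 3.83 kJ

Leg (i): W = PΔV = (301)(35.9 − 10.3) = 7706 J.
Leg (ii): W = 0.
Leg (iii): W = PᵢVᵢ ln(V_f/Vᵢ) = (3102) ln(10.3/35.9) = -3873 J.
W_net = 7706 − 3873 = 3833 J.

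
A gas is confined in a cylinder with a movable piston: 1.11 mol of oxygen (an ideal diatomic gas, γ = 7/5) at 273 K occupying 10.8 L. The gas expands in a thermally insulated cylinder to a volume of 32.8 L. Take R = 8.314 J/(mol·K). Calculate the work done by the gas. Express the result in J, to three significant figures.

Adiabatic: TV^(γ−1) = const with γ = 7/5.
T₂ = T₁ (V₁/V₂)^(γ−1) = 273 × (10.8/32.8)^0.4 = 273 × 0.6412 = 175.1 K.
W_by = nCᵥ(T₁ − T₂) = (1.11)(20.79)(273 − 175.1) = 2260 J.

W ≈ 2260 J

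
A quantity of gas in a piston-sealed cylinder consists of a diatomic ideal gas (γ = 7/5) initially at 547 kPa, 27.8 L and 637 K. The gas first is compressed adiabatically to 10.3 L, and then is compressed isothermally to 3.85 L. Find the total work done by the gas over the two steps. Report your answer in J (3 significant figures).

W_total ≈ -40800 J

Step 1 (adiabatic): W = (P₁V₁ − P₂V₂)/(γ−1) = (15207 − 22621)/0.4 = -18536 J.
After step 1: P = 2196 kPa, V = 10.3 L, T = 947.6 K.
Step 2 (isothermal): W = P₁V₁ ln(V₂/V₁) = (22621) ln(3.85/10.3) = -22261 J.
W_total = -18536 − 22261 = -40797 J.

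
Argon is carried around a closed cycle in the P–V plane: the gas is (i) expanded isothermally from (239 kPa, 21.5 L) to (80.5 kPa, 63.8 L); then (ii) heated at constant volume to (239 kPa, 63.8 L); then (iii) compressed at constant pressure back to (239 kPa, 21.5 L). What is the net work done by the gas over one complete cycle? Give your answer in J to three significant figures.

W_net ≈ -4520 J

Leg (i): W = PᵢVᵢ ln(V_f/Vᵢ) = (5138) ln(63.8/21.5) = 5589 J.
Leg (ii): W = 0.
Leg (iii): W = PΔV = (239)(21.5 − 63.8) = -10110 J.
W_net = 5589 − 10110 = -4521 J.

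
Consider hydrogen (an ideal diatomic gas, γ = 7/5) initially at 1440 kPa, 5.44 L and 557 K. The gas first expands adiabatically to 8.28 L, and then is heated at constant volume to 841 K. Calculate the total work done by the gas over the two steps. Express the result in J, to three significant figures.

W_total ≈ 3030 J

Step 1 (adiabatic): W = (P₁V₁ − P₂V₂)/(γ−1) = (7834 − 6622)/0.4 = 3029 J.
Step 2 (isochoric): W = 0 (constant volume).
W_total = 3029 + 0 = 3029 J.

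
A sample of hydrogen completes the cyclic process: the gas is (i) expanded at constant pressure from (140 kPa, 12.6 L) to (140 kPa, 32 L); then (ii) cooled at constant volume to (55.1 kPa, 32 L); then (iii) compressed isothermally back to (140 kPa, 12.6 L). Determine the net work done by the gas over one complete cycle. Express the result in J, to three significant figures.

W_net ≈ 1070 J

Leg (i): W = PΔV = (140)(32 − 12.6) = 2716 J.
Leg (ii): W = 0.
Leg (iii): W = PᵢVᵢ ln(V_f/Vᵢ) = (1763) ln(12.6/32) = -1643 J.
W_net = 2716 − 1643 = 1073 J.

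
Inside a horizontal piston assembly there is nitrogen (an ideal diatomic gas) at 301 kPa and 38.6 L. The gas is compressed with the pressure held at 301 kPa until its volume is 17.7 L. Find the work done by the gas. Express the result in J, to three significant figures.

W ≈ -6290 J

Isobaric: W = P ΔV.
W = (301 kPa)(17.7 − 38.6 L) = (301)(-20.9) = -6291 J.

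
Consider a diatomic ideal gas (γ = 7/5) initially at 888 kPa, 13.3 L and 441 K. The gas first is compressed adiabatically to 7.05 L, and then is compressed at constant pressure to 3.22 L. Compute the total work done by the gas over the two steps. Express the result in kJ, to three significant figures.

W_total ≈ -16.8 kJ

Step 1 (adiabatic): W = (P₁V₁ − P₂V₂)/(γ−1) = (11810 − 15224)/0.4 = -8534 J.
After step 1: P = 2159 kPa, V = 7.05 L, T = 568.5 K.
Step 2 (isobaric): W = PΔV = (2159 kPa)(3.22 − 7.05 L) = -8271 J.
W_total = -8534 − 8271 = -16805 J.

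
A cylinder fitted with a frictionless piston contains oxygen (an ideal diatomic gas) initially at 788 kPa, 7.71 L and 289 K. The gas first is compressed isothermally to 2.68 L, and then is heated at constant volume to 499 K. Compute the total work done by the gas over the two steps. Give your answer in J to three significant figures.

W_total ≈ -6420 J

Step 1 (isothermal): W = P₁V₁ ln(V₂/V₁) = (6075) ln(2.68/7.71) = -6420 J.
Step 2 (isochoric): W = 0 (constant volume).
W_total = -6420 + 0 = -6420 J.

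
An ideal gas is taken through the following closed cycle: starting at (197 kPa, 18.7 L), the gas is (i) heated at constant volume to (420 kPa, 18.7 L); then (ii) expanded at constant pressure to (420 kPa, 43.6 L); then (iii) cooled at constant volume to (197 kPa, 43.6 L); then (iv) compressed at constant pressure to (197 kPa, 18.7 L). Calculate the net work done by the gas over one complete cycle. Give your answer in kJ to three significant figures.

Constant-volume legs do no work.
W(ii) = (420)(43.6 − 18.7) = 10458 J; W(iv) = (197)(18.7 − 43.6) = -4905 J.
W_net = 10458 − 4905 = 5553 J (the clockwise enclosed area).

W_net ≈ 5.55 kJ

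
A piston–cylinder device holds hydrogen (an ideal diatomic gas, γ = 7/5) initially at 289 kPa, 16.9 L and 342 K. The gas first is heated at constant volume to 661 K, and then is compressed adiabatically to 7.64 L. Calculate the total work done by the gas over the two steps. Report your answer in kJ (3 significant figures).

W_total ≈ -8.82 kJ

Step 1 (isochoric): W = 0 (constant volume).
After step 1: P = 558.6 kPa (V unchanged).
Step 2 (adiabatic): W = (P₁V₁ − P₂V₂)/(γ−1) = (9440 − 12968)/0.4 = -8821 J.
W_total = 0 − 8821 = -8821 J.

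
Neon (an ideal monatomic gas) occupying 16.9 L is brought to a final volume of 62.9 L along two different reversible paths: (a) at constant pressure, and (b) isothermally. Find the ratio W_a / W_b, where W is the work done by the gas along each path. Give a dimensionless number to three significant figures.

W_a / W_b ≈ 2.07

Path (a) isobaric: W = P₁(V₂ − V₁) → W_a/(P₁V₁) = 2.722.
Path (b) isothermal: W = P₁V₁ ln(V₂/V₁) → W_b/(P₁V₁) = 1.314.
W_a / W_b = 2.722 / 1.314 = 2.071.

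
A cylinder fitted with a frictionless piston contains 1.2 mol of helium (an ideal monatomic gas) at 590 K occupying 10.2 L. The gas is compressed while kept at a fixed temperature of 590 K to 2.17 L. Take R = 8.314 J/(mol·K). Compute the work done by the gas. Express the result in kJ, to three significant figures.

W ≈ -9.11 kJ

Isothermal: W = nRT ln(V₂/V₁).
W = (1.2)(8.314)(590) × ln(2.17/10.2)
  = 5886 × -1.548
W_by_gas = -9110 J.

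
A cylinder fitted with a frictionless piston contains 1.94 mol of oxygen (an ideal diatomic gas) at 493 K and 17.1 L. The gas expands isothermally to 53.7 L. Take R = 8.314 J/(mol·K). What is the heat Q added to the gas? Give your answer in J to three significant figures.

Isothermal ⇒ ΔU = 0, so Q = W = nRT ln(V₂/V₁).
Q = (1.94)(8.314)(493) ln(53.7/17.1) = 7952 × 1.144 = 9099 J.

Q ≈ 9100 J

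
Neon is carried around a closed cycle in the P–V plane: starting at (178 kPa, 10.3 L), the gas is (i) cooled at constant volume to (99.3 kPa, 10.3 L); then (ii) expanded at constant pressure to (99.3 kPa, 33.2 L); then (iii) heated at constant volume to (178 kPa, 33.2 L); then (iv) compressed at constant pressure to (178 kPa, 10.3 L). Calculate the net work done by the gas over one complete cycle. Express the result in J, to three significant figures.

W_net ≈ -1800 J

Constant-volume legs do no work.
W(ii) = (99.3)(33.2 − 10.3) = 2274 J; W(iv) = (178)(10.3 − 33.2) = -4076 J.
W_net = 2274 − 4076 = -1802 J (the counter-clockwise enclosed area).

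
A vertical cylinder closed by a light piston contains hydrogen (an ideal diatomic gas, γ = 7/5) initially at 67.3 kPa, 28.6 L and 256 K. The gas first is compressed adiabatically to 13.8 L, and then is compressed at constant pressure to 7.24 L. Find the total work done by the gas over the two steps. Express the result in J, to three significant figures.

W_total ≈ -2850 J

Step 1 (adiabatic): W = (P₁V₁ − P₂V₂)/(γ−1) = (1925 − 2576)/0.4 = -1628 J.
After step 1: P = 186.7 kPa, V = 13.8 L, T = 342.6 K.
Step 2 (isobaric): W = PΔV = (186.7 kPa)(7.24 − 13.8 L) = -1225 J.
W_total = -1628 − 1225 = -2853 J.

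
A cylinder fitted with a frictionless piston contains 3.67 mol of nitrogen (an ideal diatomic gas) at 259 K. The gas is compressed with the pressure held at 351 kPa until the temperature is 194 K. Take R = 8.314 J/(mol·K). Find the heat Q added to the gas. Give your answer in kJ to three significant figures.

Q ≈ -6.94 kJ

Isobaric: W = nRΔT = (3.67)(8.314)(-65) = -1983 J.
ΔU = nCᵥΔT with Cᵥ = 5R/2: ΔU = (3.67)(20.79)(-65) = -4958 J.
Q = ΔU + W = -4958 − 1983 = -6942 J.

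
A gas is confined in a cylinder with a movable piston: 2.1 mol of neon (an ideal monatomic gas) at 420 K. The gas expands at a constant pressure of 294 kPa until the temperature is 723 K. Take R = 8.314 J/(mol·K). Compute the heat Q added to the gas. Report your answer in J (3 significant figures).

Isobaric: W = nRΔT = (2.1)(8.314)(303) = 5290 J.
ΔU = nCᵥΔT with Cᵥ = 3R/2: ΔU = (2.1)(12.47)(303) = 7935 J.
Q = ΔU + W = 7935 + 5290 = 13225 J.

Q ≈ 13200 J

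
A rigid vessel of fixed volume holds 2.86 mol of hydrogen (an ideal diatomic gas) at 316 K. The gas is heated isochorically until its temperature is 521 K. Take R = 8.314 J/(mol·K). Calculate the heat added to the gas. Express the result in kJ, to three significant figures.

Constant volume ⇒ W = 0, so Q = ΔU = nCᵥΔT with Cᵥ = 5R/2 = 20.79 J/(mol·K).
ΔU = (2.86)(20.79)(521 − 316) = 12186 J.

Q ≈ 12.2 kJ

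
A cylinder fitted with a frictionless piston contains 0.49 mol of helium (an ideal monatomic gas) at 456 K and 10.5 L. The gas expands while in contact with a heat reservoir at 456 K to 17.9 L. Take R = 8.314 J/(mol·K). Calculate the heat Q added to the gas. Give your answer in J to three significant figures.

Isothermal ⇒ ΔU = 0, so Q = W = nRT ln(V₂/V₁).
Q = (0.49)(8.314)(456) ln(17.9/10.5) = 1858 × 0.5334 = 990.9 J.

Q ≈ 991 J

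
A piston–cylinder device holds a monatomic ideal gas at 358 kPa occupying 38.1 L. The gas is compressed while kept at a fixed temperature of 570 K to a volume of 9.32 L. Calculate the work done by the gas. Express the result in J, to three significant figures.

Isothermal: W = nRT ln(V₂/V₁) = P₁V₁ ln(V₂/V₁).
P₁V₁ = (358 kPa)(38.1 L) = 13640 J.
W = 13640 × ln(9.32/38.1) = 13640 × -1.408
W_by_gas = -19206 J.

W ≈ -19200 J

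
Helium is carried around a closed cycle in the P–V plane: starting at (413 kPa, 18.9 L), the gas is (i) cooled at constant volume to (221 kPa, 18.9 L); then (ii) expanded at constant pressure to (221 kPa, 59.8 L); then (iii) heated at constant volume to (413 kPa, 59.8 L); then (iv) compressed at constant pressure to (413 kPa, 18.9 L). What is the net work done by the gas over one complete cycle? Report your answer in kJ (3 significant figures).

W_net ≈ -7.85 kJ

Constant-volume legs do no work.
W(ii) = (221)(59.8 − 18.9) = 9039 J; W(iv) = (413)(18.9 − 59.8) = -16892 J.
W_net = 9039 − 16892 = -7853 J (the counter-clockwise enclosed area).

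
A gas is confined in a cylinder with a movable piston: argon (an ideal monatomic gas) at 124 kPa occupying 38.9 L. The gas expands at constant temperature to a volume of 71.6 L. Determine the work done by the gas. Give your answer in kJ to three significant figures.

W ≈ 2.94 kJ

Isothermal: W = nRT ln(V₂/V₁) = P₁V₁ ln(V₂/V₁).
P₁V₁ = (124 kPa)(38.9 L) = 4824 J.
W = 4824 × ln(71.6/38.9) = 4824 × 0.6101
W_by_gas = 2943 J.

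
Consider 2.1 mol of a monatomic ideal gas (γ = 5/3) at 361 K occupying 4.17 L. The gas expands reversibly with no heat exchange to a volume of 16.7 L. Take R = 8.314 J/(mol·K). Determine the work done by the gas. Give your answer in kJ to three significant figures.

Adiabatic: TV^(γ−1) = const with γ = 5/3.
T₂ = T₁ (V₁/V₂)^(γ−1) = 361 × (4.17/16.7)^0.667 = 361 × 0.3965 = 143.1 K.
W_by = nCᵥ(T₁ − T₂) = (2.1)(12.47)(361 − 143.1) = 5705 J.

W ≈ 5.71 kJ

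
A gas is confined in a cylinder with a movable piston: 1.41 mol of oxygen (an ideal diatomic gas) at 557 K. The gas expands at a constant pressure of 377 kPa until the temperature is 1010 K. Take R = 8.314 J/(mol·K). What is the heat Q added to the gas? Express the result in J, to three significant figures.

Q ≈ 18600 J

Isobaric: W = nRΔT = (1.41)(8.314)(453) = 5310 J.
ΔU = nCᵥΔT with Cᵥ = 5R/2: ΔU = (1.41)(20.79)(453) = 13276 J.
Q = ΔU + W = 13276 + 5310 = 18586 J.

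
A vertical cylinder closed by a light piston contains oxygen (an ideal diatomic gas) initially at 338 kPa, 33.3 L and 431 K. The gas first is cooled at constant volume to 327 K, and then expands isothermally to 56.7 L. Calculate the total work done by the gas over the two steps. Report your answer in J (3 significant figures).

W_total ≈ 4540 J

Step 1 (isochoric): W = 0 (constant volume).
After step 1: P = 256.4 kPa (V unchanged).
Step 2 (isothermal): W = P₁V₁ ln(V₂/V₁) = (8539) ln(56.7/33.3) = 4545 J.
W_total = 0 + 4545 = 4545 J.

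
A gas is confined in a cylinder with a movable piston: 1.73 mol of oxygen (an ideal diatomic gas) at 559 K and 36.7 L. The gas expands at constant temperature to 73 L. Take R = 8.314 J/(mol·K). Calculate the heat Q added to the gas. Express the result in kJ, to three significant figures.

Q ≈ 5.53 kJ

Isothermal ⇒ ΔU = 0, so Q = W = nRT ln(V₂/V₁).
Q = (1.73)(8.314)(559) ln(73/36.7) = 8040 × 0.6877 = 5529 J.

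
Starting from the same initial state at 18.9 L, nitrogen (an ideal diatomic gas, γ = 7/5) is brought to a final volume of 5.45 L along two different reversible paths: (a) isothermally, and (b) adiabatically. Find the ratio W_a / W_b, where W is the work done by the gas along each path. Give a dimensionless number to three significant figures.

Path (a) isothermal: W = P₁V₁ ln(V₂/V₁) → W_a/(P₁V₁) = -1.244.
Path (b) adiabatic: W = P₁V₁(1 − (V₁/V₂)^(γ−1))/(γ−1) → W_b/(P₁V₁) = -1.611.
W_a / W_b = -1.244 / -1.611 = 0.7718.

W_a / W_b ≈ 0.772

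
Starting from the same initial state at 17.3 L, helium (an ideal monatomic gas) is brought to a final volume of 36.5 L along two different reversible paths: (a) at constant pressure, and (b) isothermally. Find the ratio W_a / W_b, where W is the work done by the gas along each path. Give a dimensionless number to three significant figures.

W_a / W_b ≈ 1.49

Path (a) isobaric: W = P₁(V₂ − V₁) → W_a/(P₁V₁) = 1.11.
Path (b) isothermal: W = P₁V₁ ln(V₂/V₁) → W_b/(P₁V₁) = 0.7466.
W_a / W_b = 1.11 / 0.7466 = 1.486.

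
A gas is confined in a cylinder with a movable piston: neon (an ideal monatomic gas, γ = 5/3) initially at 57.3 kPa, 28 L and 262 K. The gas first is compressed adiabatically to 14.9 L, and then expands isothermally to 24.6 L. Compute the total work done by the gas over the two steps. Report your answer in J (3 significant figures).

W_total ≈ -33.2 J

Step 1 (adiabatic): W = (P₁V₁ − P₂V₂)/(γ−1) = (1604 − 2443)/0.667 = -1258 J.
After step 1: P = 164 kPa, V = 14.9 L, T = 399 K.
Step 2 (isothermal): W = P₁V₁ ln(V₂/V₁) = (2443) ln(24.6/14.9) = 1225 J.
W_total = -1258 + 1225 = -33.22 J.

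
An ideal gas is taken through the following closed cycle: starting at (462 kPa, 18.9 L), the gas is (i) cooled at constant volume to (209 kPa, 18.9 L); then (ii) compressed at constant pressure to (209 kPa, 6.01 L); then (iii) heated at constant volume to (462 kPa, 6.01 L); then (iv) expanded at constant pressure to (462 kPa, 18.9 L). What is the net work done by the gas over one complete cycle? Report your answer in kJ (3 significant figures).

Constant-volume legs do no work.
W(ii) = (209)(6.01 − 18.9) = -2694 J; W(iv) = (462)(18.9 − 6.01) = 5955 J.
W_net = -2694 + 5955 = 3261 J (the clockwise enclosed area).

W_net ≈ 3.26 kJ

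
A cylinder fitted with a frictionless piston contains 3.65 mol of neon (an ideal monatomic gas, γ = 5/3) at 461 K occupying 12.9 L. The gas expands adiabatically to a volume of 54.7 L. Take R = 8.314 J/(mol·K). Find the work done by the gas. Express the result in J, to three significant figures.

Adiabatic: TV^(γ−1) = const with γ = 5/3.
T₂ = T₁ (V₁/V₂)^(γ−1) = 461 × (12.9/54.7)^0.667 = 461 × 0.3817 = 176 K.
W_by = nCᵥ(T₁ − T₂) = (3.65)(12.47)(461 − 176) = 12974 J.

W ≈ 13000 J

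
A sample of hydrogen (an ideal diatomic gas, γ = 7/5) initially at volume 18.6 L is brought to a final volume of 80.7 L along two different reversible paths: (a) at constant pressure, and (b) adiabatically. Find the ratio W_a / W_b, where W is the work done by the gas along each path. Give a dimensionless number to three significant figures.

W_a / W_b ≈ 3.01

Path (a) isobaric: W = P₁(V₂ − V₁) → W_a/(P₁V₁) = 3.339.
Path (b) adiabatic: W = P₁V₁(1 − (V₁/V₂)^(γ−1))/(γ−1) → W_b/(P₁V₁) = 1.11.
W_a / W_b = 3.339 / 1.11 = 3.008.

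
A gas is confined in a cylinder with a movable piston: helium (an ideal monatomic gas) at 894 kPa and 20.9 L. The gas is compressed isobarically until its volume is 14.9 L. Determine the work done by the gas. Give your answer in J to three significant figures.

W ≈ -5360 J

Isobaric: W = P ΔV.
W = (894 kPa)(14.9 − 20.9 L) = (894)(-6) = -5364 J.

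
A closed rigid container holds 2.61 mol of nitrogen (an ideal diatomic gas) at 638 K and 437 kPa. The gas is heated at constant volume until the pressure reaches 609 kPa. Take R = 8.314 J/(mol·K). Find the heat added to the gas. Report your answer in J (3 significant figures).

Constant volume ⇒ W = 0, so Q = ΔU = nCᵥΔT with Cᵥ = 5R/2 = 20.79 J/(mol·K).
At constant V, T₂/T₁ = P₂/P₁ ⇒ ΔT = T₁(P₂/P₁ − 1) = 638·(609/437 − 1) = 251.1 K.
ΔU = (2.61)(20.79)(251.1) = 13623 J.

Q ≈ 13600 J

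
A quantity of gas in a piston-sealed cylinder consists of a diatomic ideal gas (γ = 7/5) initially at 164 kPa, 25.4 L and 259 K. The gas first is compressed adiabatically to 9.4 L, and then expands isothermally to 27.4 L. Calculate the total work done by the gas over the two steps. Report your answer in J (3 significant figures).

Step 1 (adiabatic): W = (P₁V₁ − P₂V₂)/(γ−1) = (4166 − 6200)/0.4 = -5085 J.
After step 1: P = 659.5 kPa, V = 9.4 L, T = 385.5 K.
Step 2 (isothermal): W = P₁V₁ ln(V₂/V₁) = (6200) ln(27.4/9.4) = 6632 J.
W_total = -5085 + 6632 = 1548 J.

W_total ≈ 1550 J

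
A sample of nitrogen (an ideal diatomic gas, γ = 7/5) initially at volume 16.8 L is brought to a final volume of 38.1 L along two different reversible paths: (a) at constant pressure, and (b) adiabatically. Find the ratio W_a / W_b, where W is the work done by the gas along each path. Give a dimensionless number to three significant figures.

W_a / W_b ≈ 1.82

Path (a) isobaric: W = P₁(V₂ − V₁) → W_a/(P₁V₁) = 1.268.
Path (b) adiabatic: W = P₁V₁(1 − (V₁/V₂)^(γ−1))/(γ−1) → W_b/(P₁V₁) = 0.6983.
W_a / W_b = 1.268 / 0.6983 = 1.816.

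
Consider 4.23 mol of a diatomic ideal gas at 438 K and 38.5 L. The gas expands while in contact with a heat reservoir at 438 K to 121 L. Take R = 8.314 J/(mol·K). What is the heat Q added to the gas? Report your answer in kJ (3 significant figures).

Q ≈ 17.6 kJ

Isothermal ⇒ ΔU = 0, so Q = W = nRT ln(V₂/V₁).
Q = (4.23)(8.314)(438) ln(121/38.5) = 15404 × 1.145 = 17639 J.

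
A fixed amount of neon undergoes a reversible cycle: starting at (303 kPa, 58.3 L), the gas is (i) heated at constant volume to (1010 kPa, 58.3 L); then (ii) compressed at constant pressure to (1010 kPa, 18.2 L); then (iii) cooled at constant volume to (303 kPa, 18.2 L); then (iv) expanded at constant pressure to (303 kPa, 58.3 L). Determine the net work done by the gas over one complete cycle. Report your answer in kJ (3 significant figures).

W_net ≈ -28.4 kJ

Constant-volume legs do no work.
W(ii) = (1010)(18.2 − 58.3) = -40501 J; W(iv) = (303)(58.3 − 18.2) = 12150 J.
W_net = -40501 + 12150 = -28351 J (the counter-clockwise enclosed area).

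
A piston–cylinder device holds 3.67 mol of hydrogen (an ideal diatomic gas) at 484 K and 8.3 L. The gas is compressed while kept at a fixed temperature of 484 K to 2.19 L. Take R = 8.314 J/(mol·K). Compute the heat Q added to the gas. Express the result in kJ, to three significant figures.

Q ≈ -19.7 kJ

Isothermal ⇒ ΔU = 0, so Q = W = nRT ln(V₂/V₁).
Q = (3.67)(8.314)(484) ln(2.19/8.3) = 14768 × -1.332 = -19676 J.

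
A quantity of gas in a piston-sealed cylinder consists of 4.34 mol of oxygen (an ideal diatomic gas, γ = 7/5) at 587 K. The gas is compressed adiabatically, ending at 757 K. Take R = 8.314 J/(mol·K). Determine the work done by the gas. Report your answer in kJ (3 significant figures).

Adiabatic ⇒ Q = 0, so W_by = −ΔU = nCᵥ(T₁ − T₂).
Cᵥ = 5R/2 = 20.79 J/(mol·K).
W = (4.34)(20.79)(587 − 757) = -15335 J.

W ≈ -15.3 kJ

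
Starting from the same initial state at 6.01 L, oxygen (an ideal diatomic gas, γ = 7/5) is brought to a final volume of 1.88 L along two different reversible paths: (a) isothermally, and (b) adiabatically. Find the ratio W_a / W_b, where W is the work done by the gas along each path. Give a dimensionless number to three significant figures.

W_a / W_b ≈ 0.786

Path (a) isothermal: W = P₁V₁ ln(V₂/V₁) → W_a/(P₁V₁) = -1.162.
Path (b) adiabatic: W = P₁V₁(1 − (V₁/V₂)^(γ−1))/(γ−1) → W_b/(P₁V₁) = -1.479.
W_a / W_b = -1.162 / -1.479 = 0.7855.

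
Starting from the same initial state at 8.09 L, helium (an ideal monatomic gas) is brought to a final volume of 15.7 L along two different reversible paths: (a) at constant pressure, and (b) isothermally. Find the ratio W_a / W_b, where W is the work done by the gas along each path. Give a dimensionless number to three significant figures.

W_a / W_b ≈ 1.42

Path (a) isobaric: W = P₁(V₂ − V₁) → W_a/(P₁V₁) = 0.9407.
Path (b) isothermal: W = P₁V₁ ln(V₂/V₁) → W_b/(P₁V₁) = 0.663.
W_a / W_b = 0.9407 / 0.663 = 1.419.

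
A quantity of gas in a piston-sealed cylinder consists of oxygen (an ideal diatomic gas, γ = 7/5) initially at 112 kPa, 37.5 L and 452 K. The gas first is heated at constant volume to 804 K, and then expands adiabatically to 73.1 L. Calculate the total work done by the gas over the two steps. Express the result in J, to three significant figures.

W_total ≈ 4380 J

Step 1 (isochoric): W = 0 (constant volume).
After step 1: P = 199.2 kPa (V unchanged).
Step 2 (adiabatic): W = (P₁V₁ − P₂V₂)/(γ−1) = (7471 − 5720)/0.4 = 4376 J.
W_total = 0 + 4376 = 4376 J.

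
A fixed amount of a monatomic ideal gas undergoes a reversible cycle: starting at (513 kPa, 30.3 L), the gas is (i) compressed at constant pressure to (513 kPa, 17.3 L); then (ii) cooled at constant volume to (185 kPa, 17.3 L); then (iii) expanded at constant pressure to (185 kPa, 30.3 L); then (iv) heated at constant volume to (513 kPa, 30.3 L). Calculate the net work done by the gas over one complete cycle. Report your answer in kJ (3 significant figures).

Constant-volume legs do no work.
W(i) = (513)(17.3 − 30.3) = -6669 J; W(iii) = (185)(30.3 − 17.3) = 2405 J.
W_net = -6669 + 2405 = -4264 J (the counter-clockwise enclosed area).

W_net ≈ -4.26 kJ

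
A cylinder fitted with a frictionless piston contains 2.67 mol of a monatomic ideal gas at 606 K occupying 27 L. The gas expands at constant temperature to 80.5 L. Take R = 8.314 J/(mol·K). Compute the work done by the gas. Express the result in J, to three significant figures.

W ≈ 14700 J

Isothermal: W = nRT ln(V₂/V₁).
W = (2.67)(8.314)(606) × ln(80.5/27)
  = 13452 × 1.092
W_by_gas = 14695 J.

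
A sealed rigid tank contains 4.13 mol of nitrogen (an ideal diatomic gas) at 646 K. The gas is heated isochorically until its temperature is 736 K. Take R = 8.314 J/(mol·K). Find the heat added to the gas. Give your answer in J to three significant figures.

Constant volume ⇒ W = 0, so Q = ΔU = nCᵥΔT with Cᵥ = 5R/2 = 20.79 J/(mol·K).
ΔU = (4.13)(20.79)(736 − 646) = 7726 J.

Q ≈ 7730 J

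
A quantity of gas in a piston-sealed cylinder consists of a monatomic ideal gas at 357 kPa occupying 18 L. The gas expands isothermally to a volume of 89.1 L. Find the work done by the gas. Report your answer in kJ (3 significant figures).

W ≈ 10.3 kJ

Isothermal: W = nRT ln(V₂/V₁) = P₁V₁ ln(V₂/V₁).
P₁V₁ = (357 kPa)(18 L) = 6426 J.
W = 6426 × ln(89.1/18) = 6426 × 1.599
W_by_gas = 10278 J.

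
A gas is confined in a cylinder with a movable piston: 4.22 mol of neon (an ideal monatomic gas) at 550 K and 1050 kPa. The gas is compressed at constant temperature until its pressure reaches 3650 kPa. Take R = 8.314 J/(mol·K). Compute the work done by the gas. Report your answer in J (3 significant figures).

Isothermal process: W = nRT ln(V₂/V₁) = nRT ln(P₁/P₂).
W = (4.22)(8.314)(550) × ln(1050/3650)
  = 19297 × ln(0.2877) = 19297 × -1.246
W_by_gas = -24043 J.

W ≈ -24000 J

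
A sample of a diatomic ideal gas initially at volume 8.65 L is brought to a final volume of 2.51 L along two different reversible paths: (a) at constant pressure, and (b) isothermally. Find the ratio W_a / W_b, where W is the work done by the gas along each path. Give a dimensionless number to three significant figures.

W_a / W_b ≈ 0.574

Path (a) isobaric: W = P₁(V₂ − V₁) → W_a/(P₁V₁) = -0.7098.
Path (b) isothermal: W = P₁V₁ ln(V₂/V₁) → W_b/(P₁V₁) = -1.237.
W_a / W_b = -0.7098 / -1.237 = 0.5737.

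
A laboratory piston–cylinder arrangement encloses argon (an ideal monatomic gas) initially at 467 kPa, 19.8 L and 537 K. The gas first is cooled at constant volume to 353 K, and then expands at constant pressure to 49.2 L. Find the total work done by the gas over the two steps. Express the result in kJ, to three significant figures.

Step 1 (isochoric): W = 0 (constant volume).
After step 1: P = 307 kPa (V unchanged).
Step 2 (isobaric): W = PΔV = (307 kPa)(49.2 − 19.8 L) = 9025 J.
W_total = 0 + 9025 = 9025 J.

W_total ≈ 9.03 kJ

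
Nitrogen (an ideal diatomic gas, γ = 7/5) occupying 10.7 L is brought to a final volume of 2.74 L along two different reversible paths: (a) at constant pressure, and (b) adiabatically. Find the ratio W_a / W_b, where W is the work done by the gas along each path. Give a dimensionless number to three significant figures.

W_a / W_b ≈ 0.411

Path (a) isobaric: W = P₁(V₂ − V₁) → W_a/(P₁V₁) = -0.7439.
Path (b) adiabatic: W = P₁V₁(1 − (V₁/V₂)^(γ−1))/(γ−1) → W_b/(P₁V₁) = -1.811.
W_a / W_b = -0.7439 / -1.811 = 0.4107.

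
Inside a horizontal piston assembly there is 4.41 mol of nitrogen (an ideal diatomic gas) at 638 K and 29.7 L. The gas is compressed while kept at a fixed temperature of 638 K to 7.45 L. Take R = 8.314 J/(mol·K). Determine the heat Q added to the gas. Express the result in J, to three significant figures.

Isothermal ⇒ ΔU = 0, so Q = W = nRT ln(V₂/V₁).
Q = (4.41)(8.314)(638) ln(7.45/29.7) = 23392 × -1.383 = -32350 J.

Q ≈ -32300 J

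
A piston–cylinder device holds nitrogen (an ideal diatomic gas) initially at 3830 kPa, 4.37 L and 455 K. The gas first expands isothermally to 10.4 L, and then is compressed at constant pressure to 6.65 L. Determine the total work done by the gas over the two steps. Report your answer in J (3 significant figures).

W_total ≈ 8480 J

Step 1 (isothermal): W = P₁V₁ ln(V₂/V₁) = (16737) ln(10.4/4.37) = 14512 J.
After step 1: P = 1609 kPa, V = 10.4 L, T = 455 K.
Step 2 (isobaric): W = PΔV = (1609 kPa)(6.65 − 10.4 L) = -6035 J.
W_total = 14512 − 6035 = 8477 J.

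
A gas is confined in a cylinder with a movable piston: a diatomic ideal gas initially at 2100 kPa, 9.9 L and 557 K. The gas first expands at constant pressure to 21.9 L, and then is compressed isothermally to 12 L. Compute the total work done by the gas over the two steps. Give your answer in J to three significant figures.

Step 1 (isobaric): W = PΔV = (2100 kPa)(21.9 − 9.9 L) = 25200 J.
After step 1: P = 2100 kPa, V = 21.9 L, T = 1232 K.
Step 2 (isothermal): W = P₁V₁ ln(V₂/V₁) = (45990) ln(12/21.9) = -27667 J.
W_total = 25200 − 27667 = -2467 J.

W_total ≈ -2470 J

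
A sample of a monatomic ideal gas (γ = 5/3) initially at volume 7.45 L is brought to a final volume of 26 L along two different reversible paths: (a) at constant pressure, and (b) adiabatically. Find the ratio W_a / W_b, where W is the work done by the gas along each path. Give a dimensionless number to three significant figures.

W_a / W_b ≈ 2.94

Path (a) isobaric: W = P₁(V₂ − V₁) → W_a/(P₁V₁) = 2.49.
Path (b) adiabatic: W = P₁V₁(1 − (V₁/V₂)^(γ−1))/(γ−1) → W_b/(P₁V₁) = 0.8481.
W_a / W_b = 2.49 / 0.8481 = 2.936.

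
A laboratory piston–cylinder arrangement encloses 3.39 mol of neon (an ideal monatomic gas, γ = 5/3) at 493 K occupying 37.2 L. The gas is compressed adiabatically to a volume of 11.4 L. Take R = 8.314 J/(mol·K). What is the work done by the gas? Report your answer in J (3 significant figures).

Adiabatic: TV^(γ−1) = const with γ = 5/3.
T₂ = T₁ (V₁/V₂)^(γ−1) = 493 × (37.2/11.4)^0.667 = 493 × 2.2 = 1085 K.
W_by = nCᵥ(T₁ − T₂) = (3.39)(12.47)(493 − 1085) = -25011 J.

W ≈ -25000 J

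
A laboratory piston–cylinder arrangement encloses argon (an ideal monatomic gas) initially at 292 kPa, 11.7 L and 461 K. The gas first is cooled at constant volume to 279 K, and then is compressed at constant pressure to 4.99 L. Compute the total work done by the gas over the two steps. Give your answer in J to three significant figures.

Step 1 (isochoric): W = 0 (constant volume).
After step 1: P = 176.7 kPa (V unchanged).
Step 2 (isobaric): W = PΔV = (176.7 kPa)(4.99 − 11.7 L) = -1186 J.
W_total = 0 − 1186 = -1186 J.

W_total ≈ -1190 J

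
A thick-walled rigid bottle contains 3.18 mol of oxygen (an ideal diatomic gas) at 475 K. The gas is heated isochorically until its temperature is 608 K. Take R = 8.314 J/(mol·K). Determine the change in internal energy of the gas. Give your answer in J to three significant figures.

ΔU ≈ 8790 J

Constant volume ⇒ W = 0, so Q = ΔU = nCᵥΔT with Cᵥ = 5R/2 = 20.79 J/(mol·K).
ΔU = (3.18)(20.79)(608 − 475) = 8791 J.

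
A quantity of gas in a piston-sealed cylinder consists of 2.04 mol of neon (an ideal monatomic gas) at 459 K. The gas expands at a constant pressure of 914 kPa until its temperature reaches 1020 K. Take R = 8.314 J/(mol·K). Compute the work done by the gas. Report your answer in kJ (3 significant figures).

Isobaric: W = P ΔV = nR ΔT.
W = (2.04)(8.314)(1020 − 459) = 9515 J.

W ≈ 9.51 kJ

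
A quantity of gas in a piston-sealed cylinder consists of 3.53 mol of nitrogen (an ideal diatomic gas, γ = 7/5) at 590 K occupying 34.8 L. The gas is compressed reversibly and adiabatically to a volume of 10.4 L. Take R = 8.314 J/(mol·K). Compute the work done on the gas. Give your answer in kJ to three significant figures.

W ≈ 26.9 kJ

Adiabatic: TV^(γ−1) = const with γ = 7/5.
T₂ = T₁ (V₁/V₂)^(γ−1) = 590 × (34.8/10.4)^0.4 = 590 × 1.621 = 956.5 K.
W_by = nCᵥ(T₁ − T₂) = (3.53)(20.79)(590 − 956.5) = -26888 J.
Work on gas = −W_by = 26888 J.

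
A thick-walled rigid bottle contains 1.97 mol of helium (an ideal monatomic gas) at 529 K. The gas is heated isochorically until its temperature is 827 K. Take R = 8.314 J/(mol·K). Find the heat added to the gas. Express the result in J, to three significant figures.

Q ≈ 7320 J

Constant volume ⇒ W = 0, so Q = ΔU = nCᵥΔT with Cᵥ = 3R/2 = 12.47 J/(mol·K).
ΔU = (1.97)(12.47)(827 − 529) = 7321 J.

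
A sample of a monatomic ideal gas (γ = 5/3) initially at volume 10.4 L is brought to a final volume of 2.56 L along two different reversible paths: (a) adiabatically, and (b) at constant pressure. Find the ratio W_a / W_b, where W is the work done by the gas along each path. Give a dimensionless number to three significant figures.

W_a / W_b ≈ 3.08

Path (a) adiabatic: W = P₁V₁(1 − (V₁/V₂)^(γ−1))/(γ−1) → W_a/(P₁V₁) = -2.319.
Path (b) isobaric: W = P₁(V₂ − V₁) → W_b/(P₁V₁) = -0.7538.
W_a / W_b = -2.319 / -0.7538 = 3.076.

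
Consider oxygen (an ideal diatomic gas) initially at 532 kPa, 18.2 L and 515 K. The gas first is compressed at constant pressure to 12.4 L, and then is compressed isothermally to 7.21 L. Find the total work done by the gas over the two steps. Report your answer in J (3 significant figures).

W_total ≈ -6660 J

Step 1 (isobaric): W = PΔV = (532 kPa)(12.4 − 18.2 L) = -3086 J.
After step 1: P = 532 kPa, V = 12.4 L, T = 350.9 K.
Step 2 (isothermal): W = P₁V₁ ln(V₂/V₁) = (6597) ln(7.21/12.4) = -3577 J.
W_total = -3086 − 3577 = -6663 J.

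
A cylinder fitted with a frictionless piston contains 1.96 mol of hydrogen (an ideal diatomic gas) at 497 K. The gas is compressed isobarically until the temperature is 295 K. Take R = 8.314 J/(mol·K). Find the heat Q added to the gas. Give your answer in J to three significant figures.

Q ≈ -11500 J

Isobaric: W = nRΔT = (1.96)(8.314)(-202) = -3292 J.
ΔU = nCᵥΔT with Cᵥ = 5R/2: ΔU = (1.96)(20.79)(-202) = -8229 J.
Q = ΔU + W = -8229 − 3292 = -11521 J.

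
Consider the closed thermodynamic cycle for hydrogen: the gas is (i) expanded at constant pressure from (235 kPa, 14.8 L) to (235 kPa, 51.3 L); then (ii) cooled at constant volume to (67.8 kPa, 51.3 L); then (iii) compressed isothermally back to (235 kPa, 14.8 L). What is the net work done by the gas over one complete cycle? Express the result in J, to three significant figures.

W_net ≈ 4250 J

Leg (i): W = PΔV = (235)(51.3 − 14.8) = 8578 J.
Leg (ii): W = 0.
Leg (iii): W = PᵢVᵢ ln(V_f/Vᵢ) = (3478) ln(14.8/51.3) = -4324 J.
W_net = 8578 − 4324 = 4254 J.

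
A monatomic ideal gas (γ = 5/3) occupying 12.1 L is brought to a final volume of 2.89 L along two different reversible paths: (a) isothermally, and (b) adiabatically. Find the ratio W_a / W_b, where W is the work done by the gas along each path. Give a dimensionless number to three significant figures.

W_a / W_b ≈ 0.597

Path (a) isothermal: W = P₁V₁ ln(V₂/V₁) → W_a/(P₁V₁) = -1.432.
Path (b) adiabatic: W = P₁V₁(1 − (V₁/V₂)^(γ−1))/(γ−1) → W_b/(P₁V₁) = -2.397.
W_a / W_b = -1.432 / -2.397 = 0.5975.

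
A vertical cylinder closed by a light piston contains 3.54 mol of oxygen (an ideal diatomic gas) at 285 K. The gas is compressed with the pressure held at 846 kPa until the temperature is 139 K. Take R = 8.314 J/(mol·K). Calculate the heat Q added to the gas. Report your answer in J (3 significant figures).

Q ≈ -15000 J

Isobaric: W = nRΔT = (3.54)(8.314)(-146) = -4297 J.
ΔU = nCᵥΔT with Cᵥ = 5R/2: ΔU = (3.54)(20.79)(-146) = -10743 J.
Q = ΔU + W = -10743 − 4297 = -15040 J.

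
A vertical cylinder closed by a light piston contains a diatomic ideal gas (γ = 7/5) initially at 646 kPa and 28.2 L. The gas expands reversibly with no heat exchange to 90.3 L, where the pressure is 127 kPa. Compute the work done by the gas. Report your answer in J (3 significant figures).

W ≈ 16900 J

Adiabatic: W = (P₁V₁ − P₂V₂)/(γ − 1) with γ = 7/5.
P₁V₁ = 18217 J, P₂V₂ = 11468 J.
W = (18217 − 11468) / 0.4 = 16873 J.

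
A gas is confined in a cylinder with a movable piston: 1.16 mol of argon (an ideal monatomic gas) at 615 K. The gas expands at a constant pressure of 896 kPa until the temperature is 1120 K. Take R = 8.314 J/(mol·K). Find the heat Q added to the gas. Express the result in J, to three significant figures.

Q ≈ 12200 J

Isobaric: W = nRΔT = (1.16)(8.314)(505) = 4870 J.
ΔU = nCᵥΔT with Cᵥ = 3R/2: ΔU = (1.16)(12.47)(505) = 7306 J.
Q = ΔU + W = 7306 + 4870 = 12176 J.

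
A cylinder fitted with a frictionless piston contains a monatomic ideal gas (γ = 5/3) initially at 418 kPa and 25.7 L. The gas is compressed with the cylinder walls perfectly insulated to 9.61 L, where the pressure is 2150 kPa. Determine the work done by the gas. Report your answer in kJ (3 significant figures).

Adiabatic: W = (P₁V₁ − P₂V₂)/(γ − 1) with γ = 5/3.
P₁V₁ = 10743 J, P₂V₂ = 20662 J.
W = (10743 − 20662) / 0.6667 = -14878 J.

W ≈ -14.9 kJ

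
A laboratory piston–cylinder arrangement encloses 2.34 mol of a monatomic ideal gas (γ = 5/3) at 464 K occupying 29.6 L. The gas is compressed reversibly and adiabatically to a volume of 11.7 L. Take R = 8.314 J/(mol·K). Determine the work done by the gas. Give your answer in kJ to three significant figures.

Adiabatic: TV^(γ−1) = const with γ = 5/3.
T₂ = T₁ (V₁/V₂)^(γ−1) = 464 × (29.6/11.7)^0.667 = 464 × 1.857 = 861.5 K.
W_by = nCᵥ(T₁ − T₂) = (2.34)(12.47)(464 − 861.5) = -11600 J.

W ≈ -11.6 kJ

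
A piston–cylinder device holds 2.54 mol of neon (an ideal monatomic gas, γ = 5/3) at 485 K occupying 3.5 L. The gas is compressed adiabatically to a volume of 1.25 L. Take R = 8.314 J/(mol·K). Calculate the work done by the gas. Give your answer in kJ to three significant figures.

W ≈ -15.2 kJ

Adiabatic: TV^(γ−1) = const with γ = 5/3.
T₂ = T₁ (V₁/V₂)^(γ−1) = 485 × (3.5/1.25)^0.667 = 485 × 1.987 = 963.5 K.
W_by = nCᵥ(T₁ − T₂) = (2.54)(12.47)(485 − 963.5) = -15157 J.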